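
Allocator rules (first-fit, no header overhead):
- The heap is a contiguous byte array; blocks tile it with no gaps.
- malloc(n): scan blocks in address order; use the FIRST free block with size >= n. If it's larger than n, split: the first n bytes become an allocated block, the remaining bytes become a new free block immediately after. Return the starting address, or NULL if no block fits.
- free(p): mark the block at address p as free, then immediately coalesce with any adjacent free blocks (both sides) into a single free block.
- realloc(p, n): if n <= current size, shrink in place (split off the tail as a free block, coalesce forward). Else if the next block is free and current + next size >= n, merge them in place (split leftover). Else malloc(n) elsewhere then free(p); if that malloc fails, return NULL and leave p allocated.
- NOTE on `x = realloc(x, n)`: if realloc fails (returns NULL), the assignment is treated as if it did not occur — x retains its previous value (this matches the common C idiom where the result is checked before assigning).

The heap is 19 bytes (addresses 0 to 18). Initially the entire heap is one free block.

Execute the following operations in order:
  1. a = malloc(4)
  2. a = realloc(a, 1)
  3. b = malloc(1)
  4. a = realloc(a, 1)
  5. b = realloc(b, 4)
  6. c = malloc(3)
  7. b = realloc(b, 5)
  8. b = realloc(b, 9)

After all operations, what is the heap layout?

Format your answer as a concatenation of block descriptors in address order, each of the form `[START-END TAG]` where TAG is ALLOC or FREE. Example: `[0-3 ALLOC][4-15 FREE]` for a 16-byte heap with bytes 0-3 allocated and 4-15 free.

Op 1: a = malloc(4) -> a = 0; heap: [0-3 ALLOC][4-18 FREE]
Op 2: a = realloc(a, 1) -> a = 0; heap: [0-0 ALLOC][1-18 FREE]
Op 3: b = malloc(1) -> b = 1; heap: [0-0 ALLOC][1-1 ALLOC][2-18 FREE]
Op 4: a = realloc(a, 1) -> a = 0; heap: [0-0 ALLOC][1-1 ALLOC][2-18 FREE]
Op 5: b = realloc(b, 4) -> b = 1; heap: [0-0 ALLOC][1-4 ALLOC][5-18 FREE]
Op 6: c = malloc(3) -> c = 5; heap: [0-0 ALLOC][1-4 ALLOC][5-7 ALLOC][8-18 FREE]
Op 7: b = realloc(b, 5) -> b = 8; heap: [0-0 ALLOC][1-4 FREE][5-7 ALLOC][8-12 ALLOC][13-18 FREE]
Op 8: b = realloc(b, 9) -> b = 8; heap: [0-0 ALLOC][1-4 FREE][5-7 ALLOC][8-16 ALLOC][17-18 FREE]

Answer: [0-0 ALLOC][1-4 FREE][5-7 ALLOC][8-16 ALLOC][17-18 FREE]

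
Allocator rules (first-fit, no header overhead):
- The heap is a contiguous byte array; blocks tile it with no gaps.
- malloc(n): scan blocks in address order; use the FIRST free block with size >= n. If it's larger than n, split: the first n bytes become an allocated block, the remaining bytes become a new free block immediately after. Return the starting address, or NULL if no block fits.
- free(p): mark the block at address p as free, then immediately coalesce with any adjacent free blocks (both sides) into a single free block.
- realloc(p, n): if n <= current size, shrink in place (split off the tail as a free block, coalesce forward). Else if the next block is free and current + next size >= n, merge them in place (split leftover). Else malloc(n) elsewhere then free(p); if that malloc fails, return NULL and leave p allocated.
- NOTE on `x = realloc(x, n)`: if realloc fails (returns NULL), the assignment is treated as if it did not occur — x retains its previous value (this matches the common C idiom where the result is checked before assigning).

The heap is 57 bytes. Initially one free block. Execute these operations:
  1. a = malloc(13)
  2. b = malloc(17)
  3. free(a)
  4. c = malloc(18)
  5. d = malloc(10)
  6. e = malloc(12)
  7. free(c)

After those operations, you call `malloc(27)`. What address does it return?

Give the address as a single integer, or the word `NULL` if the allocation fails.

Answer: 30

Derivation:
Op 1: a = malloc(13) -> a = 0; heap: [0-12 ALLOC][13-56 FREE]
Op 2: b = malloc(17) -> b = 13; heap: [0-12 ALLOC][13-29 ALLOC][30-56 FREE]
Op 3: free(a) -> (freed a); heap: [0-12 FREE][13-29 ALLOC][30-56 FREE]
Op 4: c = malloc(18) -> c = 30; heap: [0-12 FREE][13-29 ALLOC][30-47 ALLOC][48-56 FREE]
Op 5: d = malloc(10) -> d = 0; heap: [0-9 ALLOC][10-12 FREE][13-29 ALLOC][30-47 ALLOC][48-56 FREE]
Op 6: e = malloc(12) -> e = NULL; heap: [0-9 ALLOC][10-12 FREE][13-29 ALLOC][30-47 ALLOC][48-56 FREE]
Op 7: free(c) -> (freed c); heap: [0-9 ALLOC][10-12 FREE][13-29 ALLOC][30-56 FREE]
malloc(27): first-fit scan over [0-9 ALLOC][10-12 FREE][13-29 ALLOC][30-56 FREE] -> 30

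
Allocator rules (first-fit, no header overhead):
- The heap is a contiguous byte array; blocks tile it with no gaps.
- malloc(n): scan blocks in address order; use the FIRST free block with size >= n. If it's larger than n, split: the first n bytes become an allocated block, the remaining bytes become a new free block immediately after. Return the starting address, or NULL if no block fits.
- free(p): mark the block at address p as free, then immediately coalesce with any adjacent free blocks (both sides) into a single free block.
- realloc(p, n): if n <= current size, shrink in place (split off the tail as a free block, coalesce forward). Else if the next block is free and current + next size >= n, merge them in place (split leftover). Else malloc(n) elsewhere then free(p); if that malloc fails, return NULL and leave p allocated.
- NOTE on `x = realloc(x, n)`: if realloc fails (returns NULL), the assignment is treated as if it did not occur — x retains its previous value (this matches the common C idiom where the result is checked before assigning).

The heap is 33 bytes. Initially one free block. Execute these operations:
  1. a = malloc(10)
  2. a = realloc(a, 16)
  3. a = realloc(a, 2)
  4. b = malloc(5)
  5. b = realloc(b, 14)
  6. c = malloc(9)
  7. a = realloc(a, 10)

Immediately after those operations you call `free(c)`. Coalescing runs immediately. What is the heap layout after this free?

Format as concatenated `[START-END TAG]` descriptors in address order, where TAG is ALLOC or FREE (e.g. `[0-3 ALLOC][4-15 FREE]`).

Op 1: a = malloc(10) -> a = 0; heap: [0-9 ALLOC][10-32 FREE]
Op 2: a = realloc(a, 16) -> a = 0; heap: [0-15 ALLOC][16-32 FREE]
Op 3: a = realloc(a, 2) -> a = 0; heap: [0-1 ALLOC][2-32 FREE]
Op 4: b = malloc(5) -> b = 2; heap: [0-1 ALLOC][2-6 ALLOC][7-32 FREE]
Op 5: b = realloc(b, 14) -> b = 2; heap: [0-1 ALLOC][2-15 ALLOC][16-32 FREE]
Op 6: c = malloc(9) -> c = 16; heap: [0-1 ALLOC][2-15 ALLOC][16-24 ALLOC][25-32 FREE]
Op 7: a = realloc(a, 10) -> NULL (a unchanged); heap: [0-1 ALLOC][2-15 ALLOC][16-24 ALLOC][25-32 FREE]
free(c): c = 16 -> block [16-24 ALLOC]; mark free, coalesce with adjacent free neighbors -> [0-1 ALLOC][2-15 ALLOC][16-32 FREE]

Answer: [0-1 ALLOC][2-15 ALLOC][16-32 FREE]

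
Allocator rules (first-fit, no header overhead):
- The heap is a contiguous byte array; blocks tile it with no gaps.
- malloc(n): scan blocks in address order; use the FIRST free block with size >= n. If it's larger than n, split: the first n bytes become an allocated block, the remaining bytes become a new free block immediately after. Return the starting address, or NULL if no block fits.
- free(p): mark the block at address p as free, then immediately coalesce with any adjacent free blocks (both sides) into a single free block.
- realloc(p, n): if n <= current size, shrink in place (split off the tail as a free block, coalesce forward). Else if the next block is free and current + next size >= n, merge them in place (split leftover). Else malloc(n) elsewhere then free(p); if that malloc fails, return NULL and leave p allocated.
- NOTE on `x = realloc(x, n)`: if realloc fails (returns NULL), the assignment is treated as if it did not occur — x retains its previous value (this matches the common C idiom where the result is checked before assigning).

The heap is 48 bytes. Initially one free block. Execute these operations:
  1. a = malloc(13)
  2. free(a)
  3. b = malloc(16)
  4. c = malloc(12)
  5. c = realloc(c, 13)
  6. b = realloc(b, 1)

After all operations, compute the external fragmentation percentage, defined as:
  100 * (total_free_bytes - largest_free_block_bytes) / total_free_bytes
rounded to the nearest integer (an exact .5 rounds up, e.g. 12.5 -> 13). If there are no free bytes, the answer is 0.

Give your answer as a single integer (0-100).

Answer: 44

Derivation:
Op 1: a = malloc(13) -> a = 0; heap: [0-12 ALLOC][13-47 FREE]
Op 2: free(a) -> (freed a); heap: [0-47 FREE]
Op 3: b = malloc(16) -> b = 0; heap: [0-15 ALLOC][16-47 FREE]
Op 4: c = malloc(12) -> c = 16; heap: [0-15 ALLOC][16-27 ALLOC][28-47 FREE]
Op 5: c = realloc(c, 13) -> c = 16; heap: [0-15 ALLOC][16-28 ALLOC][29-47 FREE]
Op 6: b = realloc(b, 1) -> b = 0; heap: [0-0 ALLOC][1-15 FREE][16-28 ALLOC][29-47 FREE]
Free blocks: [15 19] total_free=34 largest=19 -> 100*(34-19)/34 = 1500/34 ≈ 44.118 -> rounds to 44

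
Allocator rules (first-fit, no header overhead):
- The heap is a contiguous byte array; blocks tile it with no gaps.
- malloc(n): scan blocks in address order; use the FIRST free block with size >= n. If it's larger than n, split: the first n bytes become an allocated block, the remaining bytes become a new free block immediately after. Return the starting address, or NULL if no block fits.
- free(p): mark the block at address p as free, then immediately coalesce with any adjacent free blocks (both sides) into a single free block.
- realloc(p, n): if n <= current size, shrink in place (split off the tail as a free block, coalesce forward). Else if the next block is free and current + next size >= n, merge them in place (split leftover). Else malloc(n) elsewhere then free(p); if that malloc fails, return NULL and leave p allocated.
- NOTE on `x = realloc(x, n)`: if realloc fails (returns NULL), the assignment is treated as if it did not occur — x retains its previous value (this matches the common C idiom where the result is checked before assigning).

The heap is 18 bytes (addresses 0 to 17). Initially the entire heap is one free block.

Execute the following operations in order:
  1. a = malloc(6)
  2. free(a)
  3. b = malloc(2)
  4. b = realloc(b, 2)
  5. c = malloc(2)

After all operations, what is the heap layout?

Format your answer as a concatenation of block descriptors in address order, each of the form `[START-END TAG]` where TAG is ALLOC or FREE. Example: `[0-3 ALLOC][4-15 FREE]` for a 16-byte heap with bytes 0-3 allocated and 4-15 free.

Op 1: a = malloc(6) -> a = 0; heap: [0-5 ALLOC][6-17 FREE]
Op 2: free(a) -> (freed a); heap: [0-17 FREE]
Op 3: b = malloc(2) -> b = 0; heap: [0-1 ALLOC][2-17 FREE]
Op 4: b = realloc(b, 2) -> b = 0; heap: [0-1 ALLOC][2-17 FREE]
Op 5: c = malloc(2) -> c = 2; heap: [0-1 ALLOC][2-3 ALLOC][4-17 FREE]

Answer: [0-1 ALLOC][2-3 ALLOC][4-17 FREE]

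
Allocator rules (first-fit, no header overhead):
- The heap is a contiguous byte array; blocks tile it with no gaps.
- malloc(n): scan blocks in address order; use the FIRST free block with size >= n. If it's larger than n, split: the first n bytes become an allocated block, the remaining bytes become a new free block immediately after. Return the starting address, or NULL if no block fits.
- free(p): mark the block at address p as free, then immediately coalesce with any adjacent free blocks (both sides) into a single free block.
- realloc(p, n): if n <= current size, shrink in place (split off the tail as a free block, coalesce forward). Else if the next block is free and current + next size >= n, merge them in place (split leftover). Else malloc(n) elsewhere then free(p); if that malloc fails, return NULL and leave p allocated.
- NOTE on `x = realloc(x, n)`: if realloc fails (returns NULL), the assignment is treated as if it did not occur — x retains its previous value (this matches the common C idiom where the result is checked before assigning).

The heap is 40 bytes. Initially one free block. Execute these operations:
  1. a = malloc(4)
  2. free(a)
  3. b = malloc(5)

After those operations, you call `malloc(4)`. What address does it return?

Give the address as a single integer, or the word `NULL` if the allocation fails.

Answer: 5

Derivation:
Op 1: a = malloc(4) -> a = 0; heap: [0-3 ALLOC][4-39 FREE]
Op 2: free(a) -> (freed a); heap: [0-39 FREE]
Op 3: b = malloc(5) -> b = 0; heap: [0-4 ALLOC][5-39 FREE]
malloc(4): first-fit scan over [0-4 ALLOC][5-39 FREE] -> 5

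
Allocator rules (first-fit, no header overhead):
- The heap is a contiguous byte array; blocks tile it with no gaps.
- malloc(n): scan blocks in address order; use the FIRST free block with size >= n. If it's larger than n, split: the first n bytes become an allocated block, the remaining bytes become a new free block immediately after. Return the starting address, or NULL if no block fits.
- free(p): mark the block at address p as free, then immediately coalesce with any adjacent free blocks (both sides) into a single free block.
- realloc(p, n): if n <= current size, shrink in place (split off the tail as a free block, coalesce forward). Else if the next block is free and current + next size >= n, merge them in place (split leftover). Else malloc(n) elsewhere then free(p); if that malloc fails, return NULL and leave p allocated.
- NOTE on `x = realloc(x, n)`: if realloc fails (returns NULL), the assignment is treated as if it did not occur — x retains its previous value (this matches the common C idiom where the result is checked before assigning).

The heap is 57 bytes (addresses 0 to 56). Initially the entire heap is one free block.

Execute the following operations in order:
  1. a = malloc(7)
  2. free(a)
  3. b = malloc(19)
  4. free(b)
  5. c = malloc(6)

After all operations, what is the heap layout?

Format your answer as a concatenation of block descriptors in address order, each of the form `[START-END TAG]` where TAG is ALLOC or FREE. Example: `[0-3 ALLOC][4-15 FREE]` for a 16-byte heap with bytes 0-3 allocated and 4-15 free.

Answer: [0-5 ALLOC][6-56 FREE]

Derivation:
Op 1: a = malloc(7) -> a = 0; heap: [0-6 ALLOC][7-56 FREE]
Op 2: free(a) -> (freed a); heap: [0-56 FREE]
Op 3: b = malloc(19) -> b = 0; heap: [0-18 ALLOC][19-56 FREE]
Op 4: free(b) -> (freed b); heap: [0-56 FREE]
Op 5: c = malloc(6) -> c = 0; heap: [0-5 ALLOC][6-56 FREE]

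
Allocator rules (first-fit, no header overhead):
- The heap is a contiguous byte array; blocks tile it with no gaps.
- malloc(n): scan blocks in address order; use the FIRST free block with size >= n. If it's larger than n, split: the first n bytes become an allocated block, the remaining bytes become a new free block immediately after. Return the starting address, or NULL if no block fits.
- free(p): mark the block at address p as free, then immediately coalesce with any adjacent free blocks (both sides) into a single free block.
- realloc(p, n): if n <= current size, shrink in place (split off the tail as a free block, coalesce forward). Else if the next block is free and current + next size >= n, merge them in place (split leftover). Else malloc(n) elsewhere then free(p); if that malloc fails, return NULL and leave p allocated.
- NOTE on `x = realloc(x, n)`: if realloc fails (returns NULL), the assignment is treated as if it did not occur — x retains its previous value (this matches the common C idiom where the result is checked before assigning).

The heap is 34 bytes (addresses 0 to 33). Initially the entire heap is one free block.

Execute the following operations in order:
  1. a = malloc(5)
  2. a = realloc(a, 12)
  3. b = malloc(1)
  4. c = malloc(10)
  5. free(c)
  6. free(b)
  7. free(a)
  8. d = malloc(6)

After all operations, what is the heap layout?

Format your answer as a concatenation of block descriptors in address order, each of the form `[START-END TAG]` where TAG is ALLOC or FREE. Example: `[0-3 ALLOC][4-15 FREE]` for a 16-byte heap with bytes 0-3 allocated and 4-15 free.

Answer: [0-5 ALLOC][6-33 FREE]

Derivation:
Op 1: a = malloc(5) -> a = 0; heap: [0-4 ALLOC][5-33 FREE]
Op 2: a = realloc(a, 12) -> a = 0; heap: [0-11 ALLOC][12-33 FREE]
Op 3: b = malloc(1) -> b = 12; heap: [0-11 ALLOC][12-12 ALLOC][13-33 FREE]
Op 4: c = malloc(10) -> c = 13; heap: [0-11 ALLOC][12-12 ALLOC][13-22 ALLOC][23-33 FREE]
Op 5: free(c) -> (freed c); heap: [0-11 ALLOC][12-12 ALLOC][13-33 FREE]
Op 6: free(b) -> (freed b); heap: [0-11 ALLOC][12-33 FREE]
Op 7: free(a) -> (freed a); heap: [0-33 FREE]
Op 8: d = malloc(6) -> d = 0; heap: [0-5 ALLOC][6-33 FREE]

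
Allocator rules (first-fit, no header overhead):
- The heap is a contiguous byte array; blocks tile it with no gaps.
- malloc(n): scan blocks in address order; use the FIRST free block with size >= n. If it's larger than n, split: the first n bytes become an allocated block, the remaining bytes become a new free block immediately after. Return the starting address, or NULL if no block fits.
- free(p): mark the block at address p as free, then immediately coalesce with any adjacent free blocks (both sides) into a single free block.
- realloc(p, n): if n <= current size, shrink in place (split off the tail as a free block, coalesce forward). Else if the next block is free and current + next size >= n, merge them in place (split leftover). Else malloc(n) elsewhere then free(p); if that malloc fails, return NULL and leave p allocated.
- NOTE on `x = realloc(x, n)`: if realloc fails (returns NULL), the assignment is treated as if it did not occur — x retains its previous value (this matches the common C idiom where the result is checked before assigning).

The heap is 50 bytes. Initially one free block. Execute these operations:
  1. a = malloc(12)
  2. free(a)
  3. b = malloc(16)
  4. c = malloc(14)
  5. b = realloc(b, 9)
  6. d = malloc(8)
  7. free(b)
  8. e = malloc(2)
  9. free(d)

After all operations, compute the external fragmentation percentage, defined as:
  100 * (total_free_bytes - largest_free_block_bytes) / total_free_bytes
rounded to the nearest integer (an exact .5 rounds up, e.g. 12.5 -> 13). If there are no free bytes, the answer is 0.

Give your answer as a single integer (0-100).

Answer: 41

Derivation:
Op 1: a = malloc(12) -> a = 0; heap: [0-11 ALLOC][12-49 FREE]
Op 2: free(a) -> (freed a); heap: [0-49 FREE]
Op 3: b = malloc(16) -> b = 0; heap: [0-15 ALLOC][16-49 FREE]
Op 4: c = malloc(14) -> c = 16; heap: [0-15 ALLOC][16-29 ALLOC][30-49 FREE]
Op 5: b = realloc(b, 9) -> b = 0; heap: [0-8 ALLOC][9-15 FREE][16-29 ALLOC][30-49 FREE]
Op 6: d = malloc(8) -> d = 30; heap: [0-8 ALLOC][9-15 FREE][16-29 ALLOC][30-37 ALLOC][38-49 FREE]
Op 7: free(b) -> (freed b); heap: [0-15 FREE][16-29 ALLOC][30-37 ALLOC][38-49 FREE]
Op 8: e = malloc(2) -> e = 0; heap: [0-1 ALLOC][2-15 FREE][16-29 ALLOC][30-37 ALLOC][38-49 FREE]
Op 9: free(d) -> (freed d); heap: [0-1 ALLOC][2-15 FREE][16-29 ALLOC][30-49 FREE]
Free blocks: [14 20] total_free=34 largest=20 -> 100*(34-20)/34 = 1400/34 ≈ 41.176 -> rounds to 41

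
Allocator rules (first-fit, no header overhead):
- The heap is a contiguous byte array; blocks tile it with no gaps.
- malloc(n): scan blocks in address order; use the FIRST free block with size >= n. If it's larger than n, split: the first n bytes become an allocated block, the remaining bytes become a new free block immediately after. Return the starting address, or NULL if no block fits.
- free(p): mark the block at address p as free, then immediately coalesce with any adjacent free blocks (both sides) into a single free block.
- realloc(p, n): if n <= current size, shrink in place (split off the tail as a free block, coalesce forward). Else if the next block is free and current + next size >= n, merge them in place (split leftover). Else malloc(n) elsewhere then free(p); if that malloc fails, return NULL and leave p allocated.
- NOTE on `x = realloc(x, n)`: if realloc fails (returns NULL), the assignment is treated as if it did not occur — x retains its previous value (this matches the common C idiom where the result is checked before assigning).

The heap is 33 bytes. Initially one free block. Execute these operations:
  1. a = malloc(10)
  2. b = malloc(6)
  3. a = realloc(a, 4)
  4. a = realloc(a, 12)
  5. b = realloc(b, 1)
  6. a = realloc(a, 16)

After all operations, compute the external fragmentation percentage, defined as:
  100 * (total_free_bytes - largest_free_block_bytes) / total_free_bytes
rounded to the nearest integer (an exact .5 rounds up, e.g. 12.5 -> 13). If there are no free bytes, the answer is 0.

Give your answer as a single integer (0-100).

Answer: 38

Derivation:
Op 1: a = malloc(10) -> a = 0; heap: [0-9 ALLOC][10-32 FREE]
Op 2: b = malloc(6) -> b = 10; heap: [0-9 ALLOC][10-15 ALLOC][16-32 FREE]
Op 3: a = realloc(a, 4) -> a = 0; heap: [0-3 ALLOC][4-9 FREE][10-15 ALLOC][16-32 FREE]
Op 4: a = realloc(a, 12) -> a = 16; heap: [0-9 FREE][10-15 ALLOC][16-27 ALLOC][28-32 FREE]
Op 5: b = realloc(b, 1) -> b = 10; heap: [0-9 FREE][10-10 ALLOC][11-15 FREE][16-27 ALLOC][28-32 FREE]
Op 6: a = realloc(a, 16) -> a = 16; heap: [0-9 FREE][10-10 ALLOC][11-15 FREE][16-31 ALLOC][32-32 FREE]
Free blocks: [10 5 1] total_free=16 largest=10 -> 100*(16-10)/16 = 600/16 = 37.5 -> rounds to 38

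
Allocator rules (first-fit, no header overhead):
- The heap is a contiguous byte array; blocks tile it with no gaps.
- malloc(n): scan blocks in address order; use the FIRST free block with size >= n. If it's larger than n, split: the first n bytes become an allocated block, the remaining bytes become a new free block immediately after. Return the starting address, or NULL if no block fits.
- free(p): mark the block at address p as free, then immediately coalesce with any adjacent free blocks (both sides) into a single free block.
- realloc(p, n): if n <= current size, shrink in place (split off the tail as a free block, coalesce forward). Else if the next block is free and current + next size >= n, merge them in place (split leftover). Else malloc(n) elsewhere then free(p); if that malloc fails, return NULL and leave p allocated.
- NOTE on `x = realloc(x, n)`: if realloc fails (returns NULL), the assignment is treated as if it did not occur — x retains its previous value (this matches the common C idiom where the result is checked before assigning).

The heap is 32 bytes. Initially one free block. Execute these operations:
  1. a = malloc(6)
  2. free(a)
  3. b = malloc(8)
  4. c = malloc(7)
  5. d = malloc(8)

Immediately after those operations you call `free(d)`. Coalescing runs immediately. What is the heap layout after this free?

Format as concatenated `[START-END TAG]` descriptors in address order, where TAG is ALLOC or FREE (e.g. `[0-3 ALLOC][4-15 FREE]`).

Answer: [0-7 ALLOC][8-14 ALLOC][15-31 FREE]

Derivation:
Op 1: a = malloc(6) -> a = 0; heap: [0-5 ALLOC][6-31 FREE]
Op 2: free(a) -> (freed a); heap: [0-31 FREE]
Op 3: b = malloc(8) -> b = 0; heap: [0-7 ALLOC][8-31 FREE]
Op 4: c = malloc(7) -> c = 8; heap: [0-7 ALLOC][8-14 ALLOC][15-31 FREE]
Op 5: d = malloc(8) -> d = 15; heap: [0-7 ALLOC][8-14 ALLOC][15-22 ALLOC][23-31 FREE]
free(d): d = 15 -> block [15-22 ALLOC]; mark free, coalesce with adjacent free neighbors -> [0-7 ALLOC][8-14 ALLOC][15-31 FREE]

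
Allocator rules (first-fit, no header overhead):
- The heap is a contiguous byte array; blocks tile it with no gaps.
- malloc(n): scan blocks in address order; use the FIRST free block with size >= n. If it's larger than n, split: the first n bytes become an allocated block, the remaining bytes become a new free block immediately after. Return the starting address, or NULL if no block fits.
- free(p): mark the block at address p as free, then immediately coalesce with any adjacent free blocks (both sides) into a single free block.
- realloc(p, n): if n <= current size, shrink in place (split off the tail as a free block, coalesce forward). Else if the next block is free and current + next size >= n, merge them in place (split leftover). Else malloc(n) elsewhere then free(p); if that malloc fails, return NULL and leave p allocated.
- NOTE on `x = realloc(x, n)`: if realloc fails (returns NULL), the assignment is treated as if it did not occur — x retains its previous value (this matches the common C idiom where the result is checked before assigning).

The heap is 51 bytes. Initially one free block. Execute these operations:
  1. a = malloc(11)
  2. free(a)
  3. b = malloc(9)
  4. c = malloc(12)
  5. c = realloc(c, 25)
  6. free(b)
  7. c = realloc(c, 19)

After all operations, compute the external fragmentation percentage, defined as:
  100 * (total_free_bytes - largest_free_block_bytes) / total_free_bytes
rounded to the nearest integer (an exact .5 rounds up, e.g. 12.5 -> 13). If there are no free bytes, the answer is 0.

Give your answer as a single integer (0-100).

Answer: 28

Derivation:
Op 1: a = malloc(11) -> a = 0; heap: [0-10 ALLOC][11-50 FREE]
Op 2: free(a) -> (freed a); heap: [0-50 FREE]
Op 3: b = malloc(9) -> b = 0; heap: [0-8 ALLOC][9-50 FREE]
Op 4: c = malloc(12) -> c = 9; heap: [0-8 ALLOC][9-20 ALLOC][21-50 FREE]
Op 5: c = realloc(c, 25) -> c = 9; heap: [0-8 ALLOC][9-33 ALLOC][34-50 FREE]
Op 6: free(b) -> (freed b); heap: [0-8 FREE][9-33 ALLOC][34-50 FREE]
Op 7: c = realloc(c, 19) -> c = 9; heap: [0-8 FREE][9-27 ALLOC][28-50 FREE]
Free blocks: [9 23] total_free=32 largest=23 -> 100*(32-23)/32 = 900/32 = 28.125 -> rounds to 28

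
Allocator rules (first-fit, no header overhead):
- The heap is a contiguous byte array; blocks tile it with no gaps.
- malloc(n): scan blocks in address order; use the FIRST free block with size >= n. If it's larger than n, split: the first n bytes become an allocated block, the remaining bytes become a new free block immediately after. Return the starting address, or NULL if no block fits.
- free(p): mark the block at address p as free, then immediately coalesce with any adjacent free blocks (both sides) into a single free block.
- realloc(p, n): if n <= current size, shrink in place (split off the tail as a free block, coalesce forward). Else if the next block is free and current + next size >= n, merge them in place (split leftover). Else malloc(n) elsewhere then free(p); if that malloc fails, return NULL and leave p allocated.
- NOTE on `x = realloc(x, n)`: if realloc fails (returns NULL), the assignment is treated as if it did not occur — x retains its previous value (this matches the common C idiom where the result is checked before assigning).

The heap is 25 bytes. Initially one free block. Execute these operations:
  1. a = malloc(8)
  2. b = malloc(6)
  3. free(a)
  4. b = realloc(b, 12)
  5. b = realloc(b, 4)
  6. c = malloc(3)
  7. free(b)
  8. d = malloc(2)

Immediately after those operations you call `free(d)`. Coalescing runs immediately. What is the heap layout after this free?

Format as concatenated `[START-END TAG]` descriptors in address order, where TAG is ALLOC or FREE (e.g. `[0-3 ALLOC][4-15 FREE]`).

Answer: [0-2 ALLOC][3-24 FREE]

Derivation:
Op 1: a = malloc(8) -> a = 0; heap: [0-7 ALLOC][8-24 FREE]
Op 2: b = malloc(6) -> b = 8; heap: [0-7 ALLOC][8-13 ALLOC][14-24 FREE]
Op 3: free(a) -> (freed a); heap: [0-7 FREE][8-13 ALLOC][14-24 FREE]
Op 4: b = realloc(b, 12) -> b = 8; heap: [0-7 FREE][8-19 ALLOC][20-24 FREE]
Op 5: b = realloc(b, 4) -> b = 8; heap: [0-7 FREE][8-11 ALLOC][12-24 FREE]
Op 6: c = malloc(3) -> c = 0; heap: [0-2 ALLOC][3-7 FREE][8-11 ALLOC][12-24 FREE]
Op 7: free(b) -> (freed b); heap: [0-2 ALLOC][3-24 FREE]
Op 8: d = malloc(2) -> d = 3; heap: [0-2 ALLOC][3-4 ALLOC][5-24 FREE]
free(d): d = 3 -> block [3-4 ALLOC]; mark free, coalesce with adjacent free neighbors -> [0-2 ALLOC][3-24 FREE]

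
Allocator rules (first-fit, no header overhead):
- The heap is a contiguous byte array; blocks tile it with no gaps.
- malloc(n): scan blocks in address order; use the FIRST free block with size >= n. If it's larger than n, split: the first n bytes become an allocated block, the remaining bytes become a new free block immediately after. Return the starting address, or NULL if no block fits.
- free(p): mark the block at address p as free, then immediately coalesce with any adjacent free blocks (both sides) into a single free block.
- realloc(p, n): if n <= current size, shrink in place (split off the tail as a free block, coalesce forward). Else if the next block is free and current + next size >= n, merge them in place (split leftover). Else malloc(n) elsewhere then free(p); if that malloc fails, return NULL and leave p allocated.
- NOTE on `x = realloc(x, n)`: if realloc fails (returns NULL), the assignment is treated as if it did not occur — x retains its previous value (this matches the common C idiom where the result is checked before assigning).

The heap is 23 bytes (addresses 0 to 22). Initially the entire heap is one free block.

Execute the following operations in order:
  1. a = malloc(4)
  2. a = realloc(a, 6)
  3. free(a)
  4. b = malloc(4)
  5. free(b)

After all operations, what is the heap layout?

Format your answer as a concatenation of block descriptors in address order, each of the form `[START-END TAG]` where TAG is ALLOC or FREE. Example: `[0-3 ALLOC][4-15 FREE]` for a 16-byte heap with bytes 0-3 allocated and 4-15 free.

Op 1: a = malloc(4) -> a = 0; heap: [0-3 ALLOC][4-22 FREE]
Op 2: a = realloc(a, 6) -> a = 0; heap: [0-5 ALLOC][6-22 FREE]
Op 3: free(a) -> (freed a); heap: [0-22 FREE]
Op 4: b = malloc(4) -> b = 0; heap: [0-3 ALLOC][4-22 FREE]
Op 5: free(b) -> (freed b); heap: [0-22 FREE]

Answer: [0-22 FREE]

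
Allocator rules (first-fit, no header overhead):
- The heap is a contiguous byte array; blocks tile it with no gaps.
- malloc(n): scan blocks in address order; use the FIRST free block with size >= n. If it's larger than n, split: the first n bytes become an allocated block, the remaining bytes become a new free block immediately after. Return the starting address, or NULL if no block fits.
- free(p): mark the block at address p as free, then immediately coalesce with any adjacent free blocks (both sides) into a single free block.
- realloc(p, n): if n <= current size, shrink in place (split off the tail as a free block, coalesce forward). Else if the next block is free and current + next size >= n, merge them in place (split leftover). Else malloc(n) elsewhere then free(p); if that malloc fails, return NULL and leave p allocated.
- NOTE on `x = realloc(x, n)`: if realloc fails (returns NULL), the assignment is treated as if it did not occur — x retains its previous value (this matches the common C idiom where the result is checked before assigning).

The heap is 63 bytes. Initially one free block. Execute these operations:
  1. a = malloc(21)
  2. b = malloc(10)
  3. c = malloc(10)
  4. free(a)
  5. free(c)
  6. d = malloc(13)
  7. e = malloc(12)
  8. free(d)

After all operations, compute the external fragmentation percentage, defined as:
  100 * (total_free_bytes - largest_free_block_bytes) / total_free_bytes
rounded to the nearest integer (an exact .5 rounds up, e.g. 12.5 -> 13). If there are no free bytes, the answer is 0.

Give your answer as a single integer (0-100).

Op 1: a = malloc(21) -> a = 0; heap: [0-20 ALLOC][21-62 FREE]
Op 2: b = malloc(10) -> b = 21; heap: [0-20 ALLOC][21-30 ALLOC][31-62 FREE]
Op 3: c = malloc(10) -> c = 31; heap: [0-20 ALLOC][21-30 ALLOC][31-40 ALLOC][41-62 FREE]
Op 4: free(a) -> (freed a); heap: [0-20 FREE][21-30 ALLOC][31-40 ALLOC][41-62 FREE]
Op 5: free(c) -> (freed c); heap: [0-20 FREE][21-30 ALLOC][31-62 FREE]
Op 6: d = malloc(13) -> d = 0; heap: [0-12 ALLOC][13-20 FREE][21-30 ALLOC][31-62 FREE]
Op 7: e = malloc(12) -> e = 31; heap: [0-12 ALLOC][13-20 FREE][21-30 ALLOC][31-42 ALLOC][43-62 FREE]
Op 8: free(d) -> (freed d); heap: [0-20 FREE][21-30 ALLOC][31-42 ALLOC][43-62 FREE]
Free blocks: [21 20] total_free=41 largest=21 -> 100*(41-21)/41 = 2000/41 ≈ 48.780 -> rounds to 49

Answer: 49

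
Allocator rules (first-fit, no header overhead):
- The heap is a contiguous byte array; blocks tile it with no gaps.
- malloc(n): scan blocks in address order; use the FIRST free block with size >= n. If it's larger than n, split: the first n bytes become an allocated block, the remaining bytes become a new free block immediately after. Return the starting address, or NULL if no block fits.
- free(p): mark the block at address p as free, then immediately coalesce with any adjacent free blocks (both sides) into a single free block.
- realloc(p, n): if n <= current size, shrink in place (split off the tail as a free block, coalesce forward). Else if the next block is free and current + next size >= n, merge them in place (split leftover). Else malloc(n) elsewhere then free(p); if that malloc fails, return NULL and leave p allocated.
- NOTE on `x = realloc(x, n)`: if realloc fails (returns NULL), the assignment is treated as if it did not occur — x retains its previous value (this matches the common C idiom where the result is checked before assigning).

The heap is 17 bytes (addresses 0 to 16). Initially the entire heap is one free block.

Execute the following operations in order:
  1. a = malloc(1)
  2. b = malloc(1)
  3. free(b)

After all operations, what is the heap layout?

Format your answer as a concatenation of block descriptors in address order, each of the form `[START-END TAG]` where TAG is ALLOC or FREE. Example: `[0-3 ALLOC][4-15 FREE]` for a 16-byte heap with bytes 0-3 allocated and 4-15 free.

Answer: [0-0 ALLOC][1-16 FREE]

Derivation:
Op 1: a = malloc(1) -> a = 0; heap: [0-0 ALLOC][1-16 FREE]
Op 2: b = malloc(1) -> b = 1; heap: [0-0 ALLOC][1-1 ALLOC][2-16 FREE]
Op 3: free(b) -> (freed b); heap: [0-0 ALLOC][1-16 FREE]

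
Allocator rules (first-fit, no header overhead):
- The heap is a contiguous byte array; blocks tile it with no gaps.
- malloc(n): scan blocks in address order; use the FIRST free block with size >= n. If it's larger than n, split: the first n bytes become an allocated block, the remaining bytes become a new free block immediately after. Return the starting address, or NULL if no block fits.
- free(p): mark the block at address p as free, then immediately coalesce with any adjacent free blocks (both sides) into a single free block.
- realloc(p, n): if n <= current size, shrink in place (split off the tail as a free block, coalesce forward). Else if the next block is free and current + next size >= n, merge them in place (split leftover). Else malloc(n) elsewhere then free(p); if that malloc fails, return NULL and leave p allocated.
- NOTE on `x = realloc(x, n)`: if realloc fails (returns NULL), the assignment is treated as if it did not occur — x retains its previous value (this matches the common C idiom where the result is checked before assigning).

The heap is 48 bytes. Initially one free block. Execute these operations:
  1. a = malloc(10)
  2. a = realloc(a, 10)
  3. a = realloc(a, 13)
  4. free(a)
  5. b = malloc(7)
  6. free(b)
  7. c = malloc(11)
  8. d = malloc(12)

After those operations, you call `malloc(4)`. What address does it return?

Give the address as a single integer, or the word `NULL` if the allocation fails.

Answer: 23

Derivation:
Op 1: a = malloc(10) -> a = 0; heap: [0-9 ALLOC][10-47 FREE]
Op 2: a = realloc(a, 10) -> a = 0; heap: [0-9 ALLOC][10-47 FREE]
Op 3: a = realloc(a, 13) -> a = 0; heap: [0-12 ALLOC][13-47 FREE]
Op 4: free(a) -> (freed a); heap: [0-47 FREE]
Op 5: b = malloc(7) -> b = 0; heap: [0-6 ALLOC][7-47 FREE]
Op 6: free(b) -> (freed b); heap: [0-47 FREE]
Op 7: c = malloc(11) -> c = 0; heap: [0-10 ALLOC][11-47 FREE]
Op 8: d = malloc(12) -> d = 11; heap: [0-10 ALLOC][11-22 ALLOC][23-47 FREE]
malloc(4): first-fit scan over [0-10 ALLOC][11-22 ALLOC][23-47 FREE] -> 23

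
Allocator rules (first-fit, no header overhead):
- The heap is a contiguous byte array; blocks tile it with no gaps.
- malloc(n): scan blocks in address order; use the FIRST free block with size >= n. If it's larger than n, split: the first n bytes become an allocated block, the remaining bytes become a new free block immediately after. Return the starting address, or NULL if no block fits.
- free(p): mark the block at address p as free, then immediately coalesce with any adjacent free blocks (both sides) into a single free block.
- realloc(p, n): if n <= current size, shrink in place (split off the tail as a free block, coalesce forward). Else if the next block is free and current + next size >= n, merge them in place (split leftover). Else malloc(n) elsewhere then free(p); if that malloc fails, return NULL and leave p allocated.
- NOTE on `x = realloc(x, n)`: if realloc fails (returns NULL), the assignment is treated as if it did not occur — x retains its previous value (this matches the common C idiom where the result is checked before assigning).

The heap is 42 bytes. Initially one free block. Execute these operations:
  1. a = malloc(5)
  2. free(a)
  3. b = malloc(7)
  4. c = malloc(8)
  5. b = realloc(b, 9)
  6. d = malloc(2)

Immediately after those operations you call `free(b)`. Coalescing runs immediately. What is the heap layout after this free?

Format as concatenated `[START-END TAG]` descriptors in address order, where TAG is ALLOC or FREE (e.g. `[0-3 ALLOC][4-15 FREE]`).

Op 1: a = malloc(5) -> a = 0; heap: [0-4 ALLOC][5-41 FREE]
Op 2: free(a) -> (freed a); heap: [0-41 FREE]
Op 3: b = malloc(7) -> b = 0; heap: [0-6 ALLOC][7-41 FREE]
Op 4: c = malloc(8) -> c = 7; heap: [0-6 ALLOC][7-14 ALLOC][15-41 FREE]
Op 5: b = realloc(b, 9) -> b = 15; heap: [0-6 FREE][7-14 ALLOC][15-23 ALLOC][24-41 FREE]
Op 6: d = malloc(2) -> d = 0; heap: [0-1 ALLOC][2-6 FREE][7-14 ALLOC][15-23 ALLOC][24-41 FREE]
free(b): b = 15 -> block [15-23 ALLOC]; mark free, coalesce with adjacent free neighbors -> [0-1 ALLOC][2-6 FREE][7-14 ALLOC][15-41 FREE]

Answer: [0-1 ALLOC][2-6 FREE][7-14 ALLOC][15-41 FREE]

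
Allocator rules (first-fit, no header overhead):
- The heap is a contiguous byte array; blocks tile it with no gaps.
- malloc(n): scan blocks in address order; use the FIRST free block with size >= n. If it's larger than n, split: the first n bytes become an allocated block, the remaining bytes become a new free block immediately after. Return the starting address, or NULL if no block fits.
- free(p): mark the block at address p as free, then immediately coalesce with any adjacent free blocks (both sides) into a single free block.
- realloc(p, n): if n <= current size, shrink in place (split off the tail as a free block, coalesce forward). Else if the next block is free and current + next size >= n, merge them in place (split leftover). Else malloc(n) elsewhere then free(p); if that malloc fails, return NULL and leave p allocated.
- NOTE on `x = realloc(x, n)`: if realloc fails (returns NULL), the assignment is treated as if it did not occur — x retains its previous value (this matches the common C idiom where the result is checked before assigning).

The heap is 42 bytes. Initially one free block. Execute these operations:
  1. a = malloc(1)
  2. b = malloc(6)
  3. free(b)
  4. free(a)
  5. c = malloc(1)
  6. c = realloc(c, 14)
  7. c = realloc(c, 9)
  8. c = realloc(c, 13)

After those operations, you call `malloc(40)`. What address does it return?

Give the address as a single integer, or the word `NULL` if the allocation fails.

Op 1: a = malloc(1) -> a = 0; heap: [0-0 ALLOC][1-41 FREE]
Op 2: b = malloc(6) -> b = 1; heap: [0-0 ALLOC][1-6 ALLOC][7-41 FREE]
Op 3: free(b) -> (freed b); heap: [0-0 ALLOC][1-41 FREE]
Op 4: free(a) -> (freed a); heap: [0-41 FREE]
Op 5: c = malloc(1) -> c = 0; heap: [0-0 ALLOC][1-41 FREE]
Op 6: c = realloc(c, 14) -> c = 0; heap: [0-13 ALLOC][14-41 FREE]
Op 7: c = realloc(c, 9) -> c = 0; heap: [0-8 ALLOC][9-41 FREE]
Op 8: c = realloc(c, 13) -> c = 0; heap: [0-12 ALLOC][13-41 FREE]
malloc(40): first-fit scan over [0-12 ALLOC][13-41 FREE] -> NULL

Answer: NULL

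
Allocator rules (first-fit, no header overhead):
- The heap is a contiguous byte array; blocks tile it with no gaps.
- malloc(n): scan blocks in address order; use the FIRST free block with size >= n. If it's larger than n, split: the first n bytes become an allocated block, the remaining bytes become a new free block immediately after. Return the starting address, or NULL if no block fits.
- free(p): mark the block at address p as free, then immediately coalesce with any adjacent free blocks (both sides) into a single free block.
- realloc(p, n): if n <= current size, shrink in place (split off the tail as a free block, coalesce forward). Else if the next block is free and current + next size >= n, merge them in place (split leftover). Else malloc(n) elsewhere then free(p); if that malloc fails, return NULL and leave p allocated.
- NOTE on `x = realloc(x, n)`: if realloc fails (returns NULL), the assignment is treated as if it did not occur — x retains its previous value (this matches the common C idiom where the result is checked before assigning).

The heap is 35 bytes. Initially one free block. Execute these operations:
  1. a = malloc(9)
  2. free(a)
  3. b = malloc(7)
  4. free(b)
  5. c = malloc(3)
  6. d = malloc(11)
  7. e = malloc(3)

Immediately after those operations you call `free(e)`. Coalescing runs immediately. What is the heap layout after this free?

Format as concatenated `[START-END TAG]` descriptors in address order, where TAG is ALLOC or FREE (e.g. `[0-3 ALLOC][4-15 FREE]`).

Op 1: a = malloc(9) -> a = 0; heap: [0-8 ALLOC][9-34 FREE]
Op 2: free(a) -> (freed a); heap: [0-34 FREE]
Op 3: b = malloc(7) -> b = 0; heap: [0-6 ALLOC][7-34 FREE]
Op 4: free(b) -> (freed b); heap: [0-34 FREE]
Op 5: c = malloc(3) -> c = 0; heap: [0-2 ALLOC][3-34 FREE]
Op 6: d = malloc(11) -> d = 3; heap: [0-2 ALLOC][3-13 ALLOC][14-34 FREE]
Op 7: e = malloc(3) -> e = 14; heap: [0-2 ALLOC][3-13 ALLOC][14-16 ALLOC][17-34 FREE]
free(e): e = 14 -> block [14-16 ALLOC]; mark free, coalesce with adjacent free neighbors -> [0-2 ALLOC][3-13 ALLOC][14-34 FREE]

Answer: [0-2 ALLOC][3-13 ALLOC][14-34 FREE]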